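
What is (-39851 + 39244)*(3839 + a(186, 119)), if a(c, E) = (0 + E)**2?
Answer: -10926000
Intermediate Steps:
a(c, E) = E**2
(-39851 + 39244)*(3839 + a(186, 119)) = (-39851 + 39244)*(3839 + 119**2) = -607*(3839 + 14161) = -607*18000 = -10926000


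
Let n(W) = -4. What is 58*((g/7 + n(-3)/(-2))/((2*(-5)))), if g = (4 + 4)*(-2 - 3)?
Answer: 754/35 ≈ 21.543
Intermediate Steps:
g = -40 (g = 8*(-5) = -40)
58*((g/7 + n(-3)/(-2))/((2*(-5)))) = 58*((-40/7 - 4/(-2))/((2*(-5)))) = 58*((-40*⅐ - 4*(-½))/(-10)) = 58*((-40/7 + 2)*(-⅒)) = 58*(-26/7*(-⅒)) = 58*(13/35) = 754/35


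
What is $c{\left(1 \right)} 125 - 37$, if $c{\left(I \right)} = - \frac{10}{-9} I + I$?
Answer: $\frac{2042}{9} \approx 226.89$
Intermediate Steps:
$c{\left(I \right)} = \frac{19 I}{9}$ ($c{\left(I \right)} = \left(-10\right) \left(- \frac{1}{9}\right) I + I = \frac{10 I}{9} + I = \frac{19 I}{9}$)
$c{\left(1 \right)} 125 - 37 = \frac{19}{9} \cdot 1 \cdot 125 - 37 = \frac{19}{9} \cdot 125 - 37 = \frac{2375}{9} - 37 = \frac{2042}{9}$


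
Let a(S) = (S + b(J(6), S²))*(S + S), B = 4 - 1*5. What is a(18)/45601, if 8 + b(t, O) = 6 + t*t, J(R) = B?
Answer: 612/45601 ≈ 0.013421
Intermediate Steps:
B = -1 (B = 4 - 5 = -1)
J(R) = -1
b(t, O) = -2 + t² (b(t, O) = -8 + (6 + t*t) = -8 + (6 + t²) = -2 + t²)
a(S) = 2*S*(-1 + S) (a(S) = (S + (-2 + (-1)²))*(S + S) = (S + (-2 + 1))*(2*S) = (S - 1)*(2*S) = (-1 + S)*(2*S) = 2*S*(-1 + S))
a(18)/45601 = (2*18*(-1 + 18))/45601 = (2*18*17)*(1/45601) = 612*(1/45601) = 612/45601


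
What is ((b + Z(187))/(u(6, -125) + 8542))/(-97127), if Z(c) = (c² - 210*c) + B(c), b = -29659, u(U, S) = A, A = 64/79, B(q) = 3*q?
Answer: 2638521/65549264014 ≈ 4.0252e-5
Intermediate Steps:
A = 64/79 (A = 64*(1/79) = 64/79 ≈ 0.81013)
u(U, S) = 64/79
Z(c) = c² - 207*c (Z(c) = (c² - 210*c) + 3*c = c² - 207*c)
((b + Z(187))/(u(6, -125) + 8542))/(-97127) = ((-29659 + 187*(-207 + 187))/(64/79 + 8542))/(-97127) = ((-29659 + 187*(-20))/(674882/79))*(-1/97127) = ((-29659 - 3740)*(79/674882))*(-1/97127) = -33399*79/674882*(-1/97127) = -2638521/674882*(-1/97127) = 2638521/65549264014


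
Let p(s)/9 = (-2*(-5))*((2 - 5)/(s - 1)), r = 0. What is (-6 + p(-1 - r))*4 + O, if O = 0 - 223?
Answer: 293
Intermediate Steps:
O = -223
p(s) = -270/(-1 + s) (p(s) = 9*((-2*(-5))*((2 - 5)/(s - 1))) = 9*(10*(-3/(-1 + s))) = 9*(-30/(-1 + s)) = -270/(-1 + s))
(-6 + p(-1 - r))*4 + O = (-6 - 270/(-1 + (-1 - 1*0)))*4 - 223 = (-6 - 270/(-1 + (-1 + 0)))*4 - 223 = (-6 - 270/(-1 - 1))*4 - 223 = (-6 - 270/(-2))*4 - 223 = (-6 - 270*(-1/2))*4 - 223 = (-6 + 135)*4 - 223 = 129*4 - 223 = 516 - 223 = 293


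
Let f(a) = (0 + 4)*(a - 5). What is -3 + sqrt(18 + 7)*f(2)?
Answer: -63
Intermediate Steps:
f(a) = -20 + 4*a (f(a) = 4*(-5 + a) = -20 + 4*a)
-3 + sqrt(18 + 7)*f(2) = -3 + sqrt(18 + 7)*(-20 + 4*2) = -3 + sqrt(25)*(-20 + 8) = -3 + 5*(-12) = -3 - 60 = -63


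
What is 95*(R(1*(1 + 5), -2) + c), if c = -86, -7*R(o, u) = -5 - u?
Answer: -56905/7 ≈ -8129.3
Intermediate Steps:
R(o, u) = 5/7 + u/7 (R(o, u) = -(-5 - u)/7 = 5/7 + u/7)
95*(R(1*(1 + 5), -2) + c) = 95*((5/7 + (⅐)*(-2)) - 86) = 95*((5/7 - 2/7) - 86) = 95*(3/7 - 86) = 95*(-599/7) = -56905/7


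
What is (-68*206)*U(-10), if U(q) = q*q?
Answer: -1400800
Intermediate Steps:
U(q) = q²
(-68*206)*U(-10) = -68*206*(-10)² = -14008*100 = -1400800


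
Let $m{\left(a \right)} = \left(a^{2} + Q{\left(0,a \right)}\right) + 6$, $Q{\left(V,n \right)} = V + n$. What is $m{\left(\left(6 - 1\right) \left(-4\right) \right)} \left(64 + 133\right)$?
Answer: $76042$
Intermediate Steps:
$m{\left(a \right)} = 6 + a + a^{2}$ ($m{\left(a \right)} = \left(a^{2} + \left(0 + a\right)\right) + 6 = \left(a^{2} + a\right) + 6 = \left(a + a^{2}\right) + 6 = 6 + a + a^{2}$)
$m{\left(\left(6 - 1\right) \left(-4\right) \right)} \left(64 + 133\right) = \left(6 + \left(6 - 1\right) \left(-4\right) + \left(\left(6 - 1\right) \left(-4\right)\right)^{2}\right) \left(64 + 133\right) = \left(6 + 5 \left(-4\right) + \left(5 \left(-4\right)\right)^{2}\right) 197 = \left(6 - 20 + \left(-20\right)^{2}\right) 197 = \left(6 - 20 + 400\right) 197 = 386 \cdot 197 = 76042$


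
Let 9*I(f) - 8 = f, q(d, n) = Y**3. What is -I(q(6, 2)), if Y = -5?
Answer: 13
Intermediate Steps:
q(d, n) = -125 (q(d, n) = (-5)**3 = -125)
I(f) = 8/9 + f/9
-I(q(6, 2)) = -(8/9 + (1/9)*(-125)) = -(8/9 - 125/9) = -1*(-13) = 13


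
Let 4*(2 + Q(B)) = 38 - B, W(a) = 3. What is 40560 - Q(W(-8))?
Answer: 162213/4 ≈ 40553.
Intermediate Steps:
Q(B) = 15/2 - B/4 (Q(B) = -2 + (38 - B)/4 = -2 + (19/2 - B/4) = 15/2 - B/4)
40560 - Q(W(-8)) = 40560 - (15/2 - 1/4*3) = 40560 - (15/2 - 3/4) = 40560 - 1*27/4 = 40560 - 27/4 = 162213/4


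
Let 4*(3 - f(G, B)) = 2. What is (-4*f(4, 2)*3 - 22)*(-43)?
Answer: 2236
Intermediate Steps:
f(G, B) = 5/2 (f(G, B) = 3 - ¼*2 = 3 - ½ = 5/2)
(-4*f(4, 2)*3 - 22)*(-43) = (-4*5/2*3 - 22)*(-43) = (-10*3 - 22)*(-43) = (-30 - 22)*(-43) = -52*(-43) = 2236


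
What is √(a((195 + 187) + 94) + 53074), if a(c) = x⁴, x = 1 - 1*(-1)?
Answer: √53090 ≈ 230.41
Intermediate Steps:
x = 2 (x = 1 + 1 = 2)
a(c) = 16 (a(c) = 2⁴ = 16)
√(a((195 + 187) + 94) + 53074) = √(16 + 53074) = √53090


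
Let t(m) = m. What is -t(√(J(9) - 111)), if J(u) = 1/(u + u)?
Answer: -I*√3994/6 ≈ -10.533*I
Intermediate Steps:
J(u) = 1/(2*u)
-t(√(J(9) - 111)) = -√((½)/9 - 111) = -√((½)*(⅑) - 111) = -√(1/18 - 111) = -√(-1997/18) = -I*√3994/6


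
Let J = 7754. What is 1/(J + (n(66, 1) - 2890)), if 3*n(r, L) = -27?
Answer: 1/4855 ≈ 0.00020597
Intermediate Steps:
n(r, L) = -9 (n(r, L) = (1/3)*(-27) = -9)
1/(J + (n(66, 1) - 2890)) = 1/(7754 + (-9 - 2890)) = 1/(7754 - 2899) = 1/4855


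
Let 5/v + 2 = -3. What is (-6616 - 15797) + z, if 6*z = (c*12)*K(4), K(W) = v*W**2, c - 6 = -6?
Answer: -22413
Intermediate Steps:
v = -1 (v = 5/(-2 - 3) = 5/(-5) = 5*(-1/5) = -1)
c = 0 (c = 6 - 6 = 0)
K(W) = -W**2
z = 0 (z = ((0*12)*(-1*4**2))/6 = (0*(-1*16))/6 = (0*(-16))/6 = (1/6)*0 = 0)
(-6616 - 15797) + z = (-6616 - 15797) + 0 = -22413 + 0 = -22413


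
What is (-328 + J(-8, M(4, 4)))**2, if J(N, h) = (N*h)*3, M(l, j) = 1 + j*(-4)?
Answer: 1024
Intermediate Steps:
M(l, j) = 1 - 4*j
J(N, h) = 3*N*h
(-328 + J(-8, M(4, 4)))**2 = (-328 + 3*(-8)*(1 - 4*4))**2 = (-328 + 3*(-8)*(1 - 16))**2 = (-328 + 3*(-8)*(-15))**2 = (-328 + 360)**2 = 32**2 = 1024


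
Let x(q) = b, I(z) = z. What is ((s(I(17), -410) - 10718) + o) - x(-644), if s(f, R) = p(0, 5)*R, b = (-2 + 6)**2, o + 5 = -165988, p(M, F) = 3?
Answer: -177957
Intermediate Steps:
o = -165993 (o = -5 - 165988 = -165993)
b = 16 (b = 4**2 = 16)
x(q) = 16
s(f, R) = 3*R
((s(I(17), -410) - 10718) + o) - x(-644) = ((3*(-410) - 10718) - 165993) - 1*16 = ((-1230 - 10718) - 165993) - 16 = (-11948 - 165993) - 16 = -177941 - 16 = -177957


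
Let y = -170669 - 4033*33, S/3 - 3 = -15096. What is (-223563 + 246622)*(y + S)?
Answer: -8048444183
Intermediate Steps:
S = -45279 (S = 9 + 3*(-15096) = 9 - 45288 = -45279)
y = -303758 (y = -170669 - 1*133089 = -170669 - 133089 = -303758)
(-223563 + 246622)*(y + S) = (-223563 + 246622)*(-303758 - 45279) = 23059*(-349037) = -8048444183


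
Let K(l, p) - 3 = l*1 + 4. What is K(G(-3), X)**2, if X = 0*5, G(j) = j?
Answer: 16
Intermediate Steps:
X = 0
K(l, p) = 7 + l (K(l, p) = 3 + (l*1 + 4) = 3 + (l + 4) = 3 + (4 + l) = 7 + l)
K(G(-3), X)**2 = (7 - 3)**2 = 4**2 = 16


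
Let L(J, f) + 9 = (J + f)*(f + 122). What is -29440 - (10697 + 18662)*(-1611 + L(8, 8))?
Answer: -13534580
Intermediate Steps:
L(J, f) = -9 + (122 + f)*(J + f) (L(J, f) = -9 + (J + f)*(f + 122) = -9 + (J + f)*(122 + f) = -9 + (122 + f)*(J + f))
-29440 - (10697 + 18662)*(-1611 + L(8, 8)) = -29440 - (10697 + 18662)*(-1611 + (-9 + 8**2 + 122*8 + 122*8 + 8*8)) = -29440 - 29359*(-1611 + (-9 + 64 + 976 + 976 + 64)) = -29440 - 29359*(-1611 + 2071) = -29440 - 29359*460 = -29440 - 1*13505140 = -29440 - 13505140 = -13534580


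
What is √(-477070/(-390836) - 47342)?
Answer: I*√1807858900590978/195418 ≈ 217.58*I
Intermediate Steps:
√(-477070/(-390836) - 47342) = √(-477070*(-1/390836) - 47342) = √(238535/195418 - 47342) = √(-9251240421/195418) = I*√1807858900590978/195418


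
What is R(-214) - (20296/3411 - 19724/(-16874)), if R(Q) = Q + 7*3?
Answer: -5759147785/28778607 ≈ -200.12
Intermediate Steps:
R(Q) = 21 + Q (R(Q) = Q + 21 = 21 + Q)
R(-214) - (20296/3411 - 19724/(-16874)) = (21 - 214) - (20296/3411 - 19724/(-16874)) = -193 - (20296*(1/3411) - 19724*(-1/16874)) = -193 - (20296/3411 + 9862/8437) = -193 - 1*204876634/28778607 = -193 - 204876634/28778607 = -5759147785/28778607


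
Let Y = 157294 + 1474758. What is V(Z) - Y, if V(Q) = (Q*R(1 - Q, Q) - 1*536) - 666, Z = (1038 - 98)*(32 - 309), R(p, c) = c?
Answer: 67796111146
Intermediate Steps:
Y = 1632052
Z = -260380 (Z = 940*(-277) = -260380)
V(Q) = -1202 + Q² (V(Q) = (Q*Q - 1*536) - 666 = (Q² - 536) - 666 = (-536 + Q²) - 666 = -1202 + Q²)
V(Z) - Y = (-1202 + (-260380)²) - 1*1632052 = (-1202 + 67797744400) - 1632052 = 67797743198 - 1632052 = 67796111146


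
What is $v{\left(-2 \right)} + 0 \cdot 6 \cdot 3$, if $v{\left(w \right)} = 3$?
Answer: $3$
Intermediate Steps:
$v{\left(-2 \right)} + 0 \cdot 6 \cdot 3 = 3 + 0 \cdot 6 \cdot 3 = 3 + 0 \cdot 18 = 3 + 0 = 3$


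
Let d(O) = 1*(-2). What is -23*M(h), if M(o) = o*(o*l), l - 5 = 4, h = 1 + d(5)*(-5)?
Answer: -25047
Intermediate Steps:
d(O) = -2
h = 11 (h = 1 - 2*(-5) = 1 + 10 = 11)
l = 9 (l = 5 + 4 = 9)
M(o) = 9*o² (M(o) = o*(o*9) = o*(9*o) = 9*o²)
-23*M(h) = -207*11² = -207*121 = -23*1089 = -25047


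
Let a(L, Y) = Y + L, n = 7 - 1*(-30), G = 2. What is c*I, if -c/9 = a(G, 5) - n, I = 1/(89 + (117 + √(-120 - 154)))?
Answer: 5562/4271 - 27*I*√274/4271 ≈ 1.3023 - 0.10464*I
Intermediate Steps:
n = 37 (n = 7 + 30 = 37)
a(L, Y) = L + Y
I = 1/(206 + I*√274) (I = 1/(89 + (117 + √(-274))) = 1/(89 + (117 + I*√274)) = 1/(206 + I*√274) ≈ 0.0048232 - 0.00038757*I)
c = 270 (c = -9*((2 + 5) - 1*37) = -9*(7 - 37) = -9*(-30) = 270)
c*I = 270*(103/21355 - I*√274/42710) = 5562/4271 - 27*I*√274/4271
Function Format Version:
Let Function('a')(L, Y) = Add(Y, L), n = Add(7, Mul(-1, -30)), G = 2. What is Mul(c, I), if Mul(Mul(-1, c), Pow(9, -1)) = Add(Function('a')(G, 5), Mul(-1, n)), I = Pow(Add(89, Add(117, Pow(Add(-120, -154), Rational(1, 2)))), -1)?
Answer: Add(Rational(5562, 4271), Mul(Rational(-27, 4271), I, Pow(274, Rational(1, 2)))) ≈ Add(1.3023, Mul(-0.10464, I))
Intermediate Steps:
n = 37 (n = Add(7, 30) = 37)
Function('a')(L, Y) = Add(L, Y)
I = Pow(Add(206, Mul(I, Pow(274, Rational(1, 2)))), -1) (I = Pow(Add(89, Add(117, Pow(-274, Rational(1, 2)))), -1) = Pow(Add(89, Add(117, Mul(I, Pow(274, Rational(1, 2))))), -1) = Pow(Add(206, Mul(I, Pow(274, Rational(1, 2)))), -1) ≈ Add(0.0048232, Mul(-0.00038757, I)))
c = 270 (c = Mul(-9, Add(Add(2, 5), Mul(-1, 37))) = Mul(-9, Add(7, -37)) = Mul(-9, -30) = 270)
Mul(c, I) = Mul(270, Add(Rational(103, 21355), Mul(Rational(-1, 42710), I, Pow(274, Rational(1, 2))))) = Add(Rational(5562, 4271), Mul(Rational(-27, 4271), I, Pow(274, Rational(1, 2))))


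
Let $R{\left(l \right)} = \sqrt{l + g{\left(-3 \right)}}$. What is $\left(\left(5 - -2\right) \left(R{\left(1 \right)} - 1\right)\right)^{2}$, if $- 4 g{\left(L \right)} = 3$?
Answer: $\frac{49}{4} \approx 12.25$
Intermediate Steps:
$g{\left(L \right)} = - \frac{3}{4}$ ($g{\left(L \right)} = \left(- \frac{1}{4}\right) 3 = - \frac{3}{4}$)
$R{\left(l \right)} = \sqrt{- \frac{3}{4} + l}$ ($R{\left(l \right)} = \sqrt{l - \frac{3}{4}} = \sqrt{- \frac{3}{4} + l}$)
$\left(\left(5 - -2\right) \left(R{\left(1 \right)} - 1\right)\right)^{2} = \left(\left(5 - -2\right) \left(\frac{\sqrt{-3 + 4 \cdot 1}}{2} - 1\right)\right)^{2} = \left(\left(5 + 2\right) \left(\frac{\sqrt{-3 + 4}}{2} - 1\right)\right)^{2} = \left(7 \left(\frac{\sqrt{1}}{2} - 1\right)\right)^{2} = \left(7 \left(\frac{1}{2} \cdot 1 - 1\right)\right)^{2} = \left(7 \left(\frac{1}{2} - 1\right)\right)^{2} = \left(7 \left(- \frac{1}{2}\right)\right)^{2} = \left(- \frac{7}{2}\right)^{2} = \frac{49}{4}$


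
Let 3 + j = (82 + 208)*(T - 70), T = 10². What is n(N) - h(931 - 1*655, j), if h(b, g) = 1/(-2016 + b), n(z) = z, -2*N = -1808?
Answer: 1572961/1740 ≈ 904.00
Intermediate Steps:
N = 904 (N = -½*(-1808) = 904)
T = 100
j = 8697 (j = -3 + (82 + 208)*(100 - 70) = -3 + 290*30 = -3 + 8700 = 8697)
n(N) - h(931 - 1*655, j) = 904 - 1/(-2016 + (931 - 1*655)) = 904 - 1/(-2016 + (931 - 655)) = 904 - 1/(-2016 + 276) = 904 - 1/(-1740) = 904 - 1*(-1/1740) = 904 + 1/1740 = 1572961/1740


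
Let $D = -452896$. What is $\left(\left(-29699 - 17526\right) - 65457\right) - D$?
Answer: $340214$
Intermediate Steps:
$\left(\left(-29699 - 17526\right) - 65457\right) - D = \left(\left(-29699 - 17526\right) - 65457\right) - -452896 = \left(-47225 - 65457\right) + 452896 = -112682 + 452896 = 340214$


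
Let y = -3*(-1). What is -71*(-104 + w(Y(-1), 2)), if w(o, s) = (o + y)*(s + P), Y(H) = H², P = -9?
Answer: 9372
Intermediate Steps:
y = 3
w(o, s) = (-9 + s)*(3 + o) (w(o, s) = (o + 3)*(s - 9) = (3 + o)*(-9 + s) = (-9 + s)*(3 + o))
-71*(-104 + w(Y(-1), 2)) = -71*(-104 + (-27 - 9*(-1)² + 3*2 + (-1)²*2)) = -71*(-104 + (-27 - 9*1 + 6 + 1*2)) = -71*(-104 + (-27 - 9 + 6 + 2)) = -71*(-104 - 28) = -71*(-132) = 9372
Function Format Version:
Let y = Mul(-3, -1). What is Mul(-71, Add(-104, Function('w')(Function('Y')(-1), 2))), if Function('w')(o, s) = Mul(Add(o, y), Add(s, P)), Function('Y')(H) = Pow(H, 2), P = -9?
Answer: 9372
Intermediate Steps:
y = 3
Function('w')(o, s) = Mul(Add(-9, s), Add(3, o)) (Function('w')(o, s) = Mul(Add(o, 3), Add(s, -9)) = Mul(Add(3, o), Add(-9, s)) = Mul(Add(-9, s), Add(3, o)))
Mul(-71, Add(-104, Function('w')(Function('Y')(-1), 2))) = Mul(-71, Add(-104, Add(-27, Mul(-9, Pow(-1, 2)), Mul(3, 2), Mul(Pow(-1, 2), 2)))) = Mul(-71, Add(-104, Add(-27, Mul(-9, 1), 6, Mul(1, 2)))) = Mul(-71, Add(-104, Add(-27, -9, 6, 2))) = Mul(-71, Add(-104, -28)) = Mul(-71, -132) = 9372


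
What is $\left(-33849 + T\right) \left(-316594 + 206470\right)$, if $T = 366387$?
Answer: $-36620414712$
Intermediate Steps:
$\left(-33849 + T\right) \left(-316594 + 206470\right) = \left(-33849 + 366387\right) \left(-316594 + 206470\right) = 332538 \left(-110124\right) = -36620414712$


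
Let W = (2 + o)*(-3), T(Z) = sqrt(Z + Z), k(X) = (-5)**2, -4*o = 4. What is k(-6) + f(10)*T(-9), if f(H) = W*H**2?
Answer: 25 - 900*I*sqrt(2) ≈ 25.0 - 1272.8*I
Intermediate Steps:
o = -1 (o = -1/4*4 = -1)
k(X) = 25
T(Z) = sqrt(2)*sqrt(Z) (T(Z) = sqrt(2*Z) = sqrt(2)*sqrt(Z))
W = -3 (W = (2 - 1)*(-3) = 1*(-3) = -3)
f(H) = -3*H**2
k(-6) + f(10)*T(-9) = 25 + (-3*10**2)*(sqrt(2)*sqrt(-9)) = 25 + (-3*100)*(sqrt(2)*(3*I)) = 25 - 900*I*sqrt(2)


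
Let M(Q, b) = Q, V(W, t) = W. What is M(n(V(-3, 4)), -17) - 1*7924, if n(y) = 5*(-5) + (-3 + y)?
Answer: -7955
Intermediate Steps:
n(y) = -28 + y (n(y) = -25 + (-3 + y) = -28 + y)
M(n(V(-3, 4)), -17) - 1*7924 = (-28 - 3) - 1*7924 = -31 - 7924 = -7955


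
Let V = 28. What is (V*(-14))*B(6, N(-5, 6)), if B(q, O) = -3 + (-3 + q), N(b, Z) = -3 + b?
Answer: 0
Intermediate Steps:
B(q, O) = -6 + q
(V*(-14))*B(6, N(-5, 6)) = (28*(-14))*(-6 + 6) = -392*0 = 0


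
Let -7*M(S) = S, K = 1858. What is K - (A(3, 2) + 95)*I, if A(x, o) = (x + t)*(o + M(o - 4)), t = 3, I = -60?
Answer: 58666/7 ≈ 8380.9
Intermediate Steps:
M(S) = -S/7
A(x, o) = (3 + x)*(4/7 + 6*o/7) (A(x, o) = (x + 3)*(o - (o - 4)/7) = (3 + x)*(o - (-4 + o)/7) = (3 + x)*(o + (4/7 - o/7)) = (3 + x)*(4/7 + 6*o/7))
K - (A(3, 2) + 95)*I = 1858 - ((12/7 + (4/7)*3 + (18/7)*2 + (6/7)*2*3) + 95)*(-60) = 1858 - ((12/7 + 12/7 + 36/7 + 36/7) + 95)*(-60) = 1858 - (96/7 + 95)*(-60) = 1858 - 761*(-60)/7 = 1858 - 1*(-45660/7) = 1858 + 45660/7 = 58666/7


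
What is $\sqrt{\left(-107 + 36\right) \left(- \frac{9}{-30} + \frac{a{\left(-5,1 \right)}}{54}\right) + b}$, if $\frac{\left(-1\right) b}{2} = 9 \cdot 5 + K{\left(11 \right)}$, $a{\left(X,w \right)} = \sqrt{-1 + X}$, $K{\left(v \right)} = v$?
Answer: $\frac{\sqrt{-1079730 - 10650 i \sqrt{6}}}{90} \approx 0.13946 - 11.546 i$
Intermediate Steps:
$b = -112$ ($b = - 2 \left(9 \cdot 5 + 11\right) = - 2 \left(45 + 11\right) = \left(-2\right) 56 = -112$)
$\sqrt{\left(-107 + 36\right) \left(- \frac{9}{-30} + \frac{a{\left(-5,1 \right)}}{54}\right) + b} = \sqrt{\left(-107 + 36\right) \left(- \frac{9}{-30} + \frac{\sqrt{-1 - 5}}{54}\right) - 112} = \sqrt{- 71 \left(\left(-9\right) \left(- \frac{1}{30}\right) + \sqrt{-6} \cdot \frac{1}{54}\right) - 112} = \sqrt{- 71 \left(\frac{3}{10} + i \sqrt{6} \cdot \frac{1}{54}\right) - 112} = \sqrt{- 71 \left(\frac{3}{10} + \frac{i \sqrt{6}}{54}\right) - 112} = \sqrt{\left(- \frac{213}{10} - \frac{71 i \sqrt{6}}{54}\right) - 112} = \sqrt{- \frac{1333}{10} - \frac{71 i \sqrt{6}}{54}}$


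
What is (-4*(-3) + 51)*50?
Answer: 3150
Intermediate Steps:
(-4*(-3) + 51)*50 = (12 + 51)*50 = 63*50 = 3150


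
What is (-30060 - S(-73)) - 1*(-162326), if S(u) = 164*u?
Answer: 144238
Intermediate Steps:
(-30060 - S(-73)) - 1*(-162326) = (-30060 - 164*(-73)) - 1*(-162326) = (-30060 - 1*(-11972)) + 162326 = (-30060 + 11972) + 162326 = -18088 + 162326 = 144238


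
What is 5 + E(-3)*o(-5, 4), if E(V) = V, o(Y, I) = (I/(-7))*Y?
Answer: -25/7 ≈ -3.5714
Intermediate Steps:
o(Y, I) = -I*Y/7 (o(Y, I) = (I*(-⅐))*Y = (-I/7)*Y = -I*Y/7)
5 + E(-3)*o(-5, 4) = 5 - (-3)*4*(-5)/7 = 5 - 3*20/7 = 5 - 60/7 = -25/7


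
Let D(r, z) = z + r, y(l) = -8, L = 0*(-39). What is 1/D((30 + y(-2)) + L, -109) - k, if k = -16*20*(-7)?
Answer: -194881/87 ≈ -2240.0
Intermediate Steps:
L = 0
D(r, z) = r + z
k = 2240 (k = -320*(-7) = 2240)
1/D((30 + y(-2)) + L, -109) - k = 1/(((30 - 8) + 0) - 109) - 1*2240 = 1/((22 + 0) - 109) - 2240 = 1/(22 - 109) - 2240 = 1/(-87) - 2240 = -1/87 - 2240 = -194881/87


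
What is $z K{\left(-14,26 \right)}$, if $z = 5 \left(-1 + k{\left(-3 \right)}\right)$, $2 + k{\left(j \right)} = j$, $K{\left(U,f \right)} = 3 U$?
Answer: $1260$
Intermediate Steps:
$k{\left(j \right)} = -2 + j$
$z = -30$ ($z = 5 \left(-1 - 5\right) = 5 \left(-6\right) = -30$)
$z K{\left(-14,26 \right)} = - 30 \cdot 3 \left(-14\right) = \left(-30\right) \left(-42\right) = 1260$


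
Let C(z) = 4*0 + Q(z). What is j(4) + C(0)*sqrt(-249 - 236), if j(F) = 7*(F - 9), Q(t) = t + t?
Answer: -35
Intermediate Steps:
Q(t) = 2*t
j(F) = -63 + 7*F (j(F) = 7*(-9 + F) = -63 + 7*F)
C(z) = 2*z (C(z) = 4*0 + 2*z = 0 + 2*z = 2*z)
j(4) + C(0)*sqrt(-249 - 236) = (-63 + 7*4) + (2*0)*sqrt(-249 - 236) = (-63 + 28) + 0*sqrt(-485) = -35 + 0*(I*sqrt(485)) = -35 + 0 = -35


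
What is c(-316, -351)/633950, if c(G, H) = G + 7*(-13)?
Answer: -407/633950 ≈ -0.00064201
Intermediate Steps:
c(G, H) = -91 + G (c(G, H) = G - 91 = -91 + G)
c(-316, -351)/633950 = (-91 - 316)/633950 = -407*1/633950 = -407/633950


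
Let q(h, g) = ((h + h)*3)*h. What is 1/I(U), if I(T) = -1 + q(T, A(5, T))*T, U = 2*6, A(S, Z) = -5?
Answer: 1/10367 ≈ 9.6460e-5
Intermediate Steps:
q(h, g) = 6*h² (q(h, g) = ((2*h)*3)*h = (6*h)*h = 6*h²)
U = 12
I(T) = -1 + 6*T³ (I(T) = -1 + (6*T²)*T = -1 + 6*T³)
1/I(U) = 1/(-1 + 6*12³) = 1/(-1 + 6*1728) = 1/(-1 + 10368) = 1/10367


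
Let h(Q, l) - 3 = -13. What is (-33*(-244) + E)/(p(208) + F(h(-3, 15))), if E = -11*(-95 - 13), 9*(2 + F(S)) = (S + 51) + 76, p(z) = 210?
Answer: 9240/221 ≈ 41.810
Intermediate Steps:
h(Q, l) = -10 (h(Q, l) = 3 - 13 = -10)
F(S) = 109/9 + S/9 (F(S) = -2 + ((S + 51) + 76)/9 = -2 + ((51 + S) + 76)/9 = -2 + (127 + S)/9 = -2 + (127/9 + S/9) = 109/9 + S/9)
E = 1188 (E = -11*(-108) = 1188)
(-33*(-244) + E)/(p(208) + F(h(-3, 15))) = (-33*(-244) + 1188)/(210 + (109/9 + (1/9)*(-10))) = (8052 + 1188)/(210 + (109/9 - 10/9)) = 9240/(210 + 11) = 9240/221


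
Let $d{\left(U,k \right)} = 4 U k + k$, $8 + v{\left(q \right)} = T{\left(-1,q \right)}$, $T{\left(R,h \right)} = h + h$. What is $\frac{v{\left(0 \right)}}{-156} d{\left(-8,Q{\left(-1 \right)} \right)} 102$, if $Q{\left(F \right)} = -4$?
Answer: $\frac{8432}{13} \approx 648.62$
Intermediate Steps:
$T{\left(R,h \right)} = 2 h$
$v{\left(q \right)} = -8 + 2 q$
$d{\left(U,k \right)} = k + 4 U k$ ($d{\left(U,k \right)} = 4 U k + k = k + 4 U k$)
$\frac{v{\left(0 \right)}}{-156} d{\left(-8,Q{\left(-1 \right)} \right)} 102 = \frac{-8 + 2 \cdot 0}{-156} \left(- 4 \left(1 + 4 \left(-8\right)\right)\right) 102 = \left(-8 + 0\right) \left(- \frac{1}{156}\right) \left(- 4 \left(1 - 32\right)\right) 102 = \left(-8\right) \left(- \frac{1}{156}\right) \left(\left(-4\right) \left(-31\right)\right) 102 = \frac{2}{39} \cdot 124 \cdot 102 = \frac{248}{39} \cdot 102 = \frac{8432}{13}$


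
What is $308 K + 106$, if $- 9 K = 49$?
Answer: $- \frac{14138}{9} \approx -1570.9$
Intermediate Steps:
$K = - \frac{49}{9}$ ($K = \left(- \frac{1}{9}\right) 49 = - \frac{49}{9} \approx -5.4444$)
$308 K + 106 = 308 \left(- \frac{49}{9}\right) + 106 = - \frac{15092}{9} + 106 = - \frac{14138}{9}$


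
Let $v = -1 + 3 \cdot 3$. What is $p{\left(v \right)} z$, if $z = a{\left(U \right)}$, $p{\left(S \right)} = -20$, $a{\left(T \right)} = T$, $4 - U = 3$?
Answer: $-20$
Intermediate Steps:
$v = 8$ ($v = -1 + 9 = 8$)
$U = 1$ ($U = 4 - 3 = 1$)
$z = 1$
$p{\left(v \right)} z = \left(-20\right) 1 = -20$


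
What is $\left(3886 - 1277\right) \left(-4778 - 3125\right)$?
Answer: $-20618927$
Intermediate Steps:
$\left(3886 - 1277\right) \left(-4778 - 3125\right) = 2609 \left(-7903\right) = -20618927$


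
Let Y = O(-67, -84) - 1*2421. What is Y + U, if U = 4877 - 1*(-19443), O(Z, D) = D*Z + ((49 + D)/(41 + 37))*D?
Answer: 358341/13 ≈ 27565.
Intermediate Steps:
O(Z, D) = D*Z + D*(49/78 + D/78) (O(Z, D) = D*Z + ((49 + D)/78)*D = D*Z + ((49 + D)*(1/78))*D = D*Z + (49/78 + D/78)*D = D*Z + D*(49/78 + D/78))
Y = 42181/13 (Y = (1/78)*(-84)*(49 - 84 + 78*(-67)) - 1*2421 = (1/78)*(-84)*(49 - 84 - 5226) - 2421 = (1/78)*(-84)*(-5261) - 2421 = 73654/13 - 2421 = 42181/13 ≈ 3244.7)
U = 24320 (U = 4877 + 19443 = 24320)
Y + U = 42181/13 + 24320 = 358341/13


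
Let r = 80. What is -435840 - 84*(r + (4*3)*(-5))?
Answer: -437520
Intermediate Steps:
-435840 - 84*(r + (4*3)*(-5)) = -435840 - 84*(80 + (4*3)*(-5)) = -435840 - 84*(80 + 12*(-5)) = -435840 - 84*(80 - 60) = -435840 - 84*20 = -435840 - 1680 = -437520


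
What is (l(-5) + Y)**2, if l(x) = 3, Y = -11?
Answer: 64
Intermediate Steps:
(l(-5) + Y)**2 = (3 - 11)**2 = (-8)**2 = 64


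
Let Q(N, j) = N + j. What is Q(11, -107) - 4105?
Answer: -4201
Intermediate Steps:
Q(11, -107) - 4105 = (11 - 107) - 4105 = -96 - 4105 = -4201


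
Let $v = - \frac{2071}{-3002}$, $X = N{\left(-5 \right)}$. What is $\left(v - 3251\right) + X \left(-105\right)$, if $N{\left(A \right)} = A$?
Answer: $- \frac{430599}{158} \approx -2725.3$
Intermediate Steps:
$X = -5$
$v = \frac{109}{158}$ ($v = \left(-2071\right) \left(- \frac{1}{3002}\right) = \frac{109}{158} \approx 0.68987$)
$\left(v - 3251\right) + X \left(-105\right) = \left(\frac{109}{158} - 3251\right) - -525 = - \frac{513549}{158} + 525 = - \frac{430599}{158}$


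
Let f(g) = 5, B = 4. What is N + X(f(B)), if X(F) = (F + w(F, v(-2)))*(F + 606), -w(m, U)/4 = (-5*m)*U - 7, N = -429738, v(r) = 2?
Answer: -287375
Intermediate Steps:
w(m, U) = 28 + 20*U*m (w(m, U) = -4*((-5*m)*U - 7) = -4*(-5*U*m - 7) = -4*(-7 - 5*U*m) = 28 + 20*U*m)
X(F) = (28 + 41*F)*(606 + F) (X(F) = (F + (28 + 20*2*F))*(F + 606) = (F + (28 + 40*F))*(606 + F) = (28 + 41*F)*(606 + F))
N + X(f(B)) = -429738 + (16968 + 41*5² + 24874*5) = -429738 + (16968 + 41*25 + 124370) = -429738 + (16968 + 1025 + 124370) = -429738 + 142363 = -287375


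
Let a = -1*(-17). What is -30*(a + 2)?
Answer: -570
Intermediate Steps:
a = 17
-30*(a + 2) = -30*(17 + 2) = -30*19 = -570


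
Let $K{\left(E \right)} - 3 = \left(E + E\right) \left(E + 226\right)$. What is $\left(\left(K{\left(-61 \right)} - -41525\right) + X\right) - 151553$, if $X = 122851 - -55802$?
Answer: $48498$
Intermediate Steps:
$K{\left(E \right)} = 3 + 2 E \left(226 + E\right)$ ($K{\left(E \right)} = 3 + \left(E + E\right) \left(E + 226\right) = 3 + 2 E \left(226 + E\right)$)
$X = 178653$ ($X = 122851 + 55802 = 178653$)
$\left(\left(K{\left(-61 \right)} - -41525\right) + X\right) - 151553 = \left(\left(\left(3 + 2 \left(-61\right)^{2} + 452 \left(-61\right)\right) - -41525\right) + 178653\right) - 151553 = \left(\left(\left(3 + 2 \cdot 3721 - 27572\right) + 41525\right) + 178653\right) - 151553 = \left(\left(\left(3 + 7442 - 27572\right) + 41525\right) + 178653\right) - 151553 = \left(\left(-20127 + 41525\right) + 178653\right) - 151553 = \left(21398 + 178653\right) - 151553 = 200051 - 151553 = 48498$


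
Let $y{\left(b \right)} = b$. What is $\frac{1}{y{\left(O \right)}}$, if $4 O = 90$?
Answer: $\frac{2}{45} \approx 0.044444$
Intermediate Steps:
$O = \frac{45}{2}$ ($O = \frac{1}{4} \cdot 90 = \frac{45}{2} \approx 22.5$)
$\frac{1}{y{\left(O \right)}} = \frac{1}{\frac{45}{2}} = \frac{2}{45}$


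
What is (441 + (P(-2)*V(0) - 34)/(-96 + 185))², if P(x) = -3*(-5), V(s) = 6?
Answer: 1544883025/7921 ≈ 1.9504e+5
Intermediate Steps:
P(x) = 15
(441 + (P(-2)*V(0) - 34)/(-96 + 185))² = (441 + (15*6 - 34)/(-96 + 185))² = (441 + (90 - 34)/89)² = (441 + 56*(1/89))² = (441 + 56/89)² = (39305/89)² = 1544883025/7921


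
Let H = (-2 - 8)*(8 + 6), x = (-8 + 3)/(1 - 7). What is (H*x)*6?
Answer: -700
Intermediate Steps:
x = ⅚ (x = -5/(-6) = -5*(-⅙) = ⅚ ≈ 0.83333)
H = -140 (H = -10*14 = -140)
(H*x)*6 = -140*⅚*6 = -350/3*6 = -700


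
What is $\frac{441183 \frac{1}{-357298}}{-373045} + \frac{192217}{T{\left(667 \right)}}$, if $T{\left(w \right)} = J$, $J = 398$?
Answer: $\frac{6405066086185951}{13262179124795} \approx 482.96$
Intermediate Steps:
$T{\left(w \right)} = 398$
$\frac{441183 \frac{1}{-357298}}{-373045} + \frac{192217}{T{\left(667 \right)}} = \frac{441183 \frac{1}{-357298}}{-373045} + \frac{192217}{398} = 441183 \left(- \frac{1}{357298}\right) \left(- \frac{1}{373045}\right) + 192217 \cdot \frac{1}{398} = \left(- \frac{441183}{357298}\right) \left(- \frac{1}{373045}\right) + \frac{192217}{398} = \frac{441183}{133288232410} + \frac{192217}{398} = \frac{6405066086185951}{13262179124795}$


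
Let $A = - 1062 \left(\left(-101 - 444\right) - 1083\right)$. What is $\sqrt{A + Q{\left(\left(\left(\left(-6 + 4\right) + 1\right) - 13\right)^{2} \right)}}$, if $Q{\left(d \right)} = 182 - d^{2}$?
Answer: $\sqrt{1690702} \approx 1300.3$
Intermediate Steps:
$A = 1728936$ ($A = - 1062 \left(\left(-101 - 444\right) - 1083\right) = - 1062 \left(-545 - 1083\right) = \left(-1062\right) \left(-1628\right) = 1728936$)
$\sqrt{A + Q{\left(\left(\left(\left(-6 + 4\right) + 1\right) - 13\right)^{2} \right)}} = \sqrt{1728936 + \left(182 - \left(\left(\left(\left(-6 + 4\right) + 1\right) - 13\right)^{2}\right)^{2}\right)} = \sqrt{1728936 + \left(182 - \left(\left(\left(-2 + 1\right) - 13\right)^{2}\right)^{2}\right)} = \sqrt{1728936 + \left(182 - \left(\left(-1 - 13\right)^{2}\right)^{2}\right)} = \sqrt{1728936 + \left(182 - \left(\left(-14\right)^{2}\right)^{2}\right)} = \sqrt{1728936 + \left(182 - 196^{2}\right)} = \sqrt{1728936 + \left(182 - 38416\right)} = \sqrt{1728936 - 38234} = \sqrt{1690702}$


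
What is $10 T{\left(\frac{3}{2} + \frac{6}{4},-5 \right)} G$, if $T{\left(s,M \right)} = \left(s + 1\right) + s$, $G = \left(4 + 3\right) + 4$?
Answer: $770$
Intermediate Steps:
$G = 11$ ($G = 7 + 4 = 11$)
$T{\left(s,M \right)} = 1 + 2 s$ ($T{\left(s,M \right)} = \left(1 + s\right) + s = 1 + 2 s$)
$10 T{\left(\frac{3}{2} + \frac{6}{4},-5 \right)} G = 10 \left(1 + 2 \left(\frac{3}{2} + \frac{6}{4}\right)\right) 11 = 10 \left(1 + 2 \left(3 \cdot \frac{1}{2} + 6 \cdot \frac{1}{4}\right)\right) 11 = 10 \left(1 + 2 \left(\frac{3}{2} + \frac{3}{2}\right)\right) 11 = 10 \left(1 + 2 \cdot 3\right) 11 = 10 \left(1 + 6\right) 11 = 10 \cdot 7 \cdot 11 = 70 \cdot 11 = 770$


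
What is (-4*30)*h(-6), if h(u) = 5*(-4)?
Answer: 2400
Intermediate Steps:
h(u) = -20
(-4*30)*h(-6) = -4*30*(-20) = -120*(-20) = 2400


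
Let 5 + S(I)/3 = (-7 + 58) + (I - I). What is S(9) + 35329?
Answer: 35467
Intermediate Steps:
S(I) = 138 (S(I) = -15 + 3*((-7 + 58) + (I - I)) = -15 + 3*(51 + 0) = -15 + 3*51 = -15 + 153 = 138)
S(9) + 35329 = 138 + 35329 = 35467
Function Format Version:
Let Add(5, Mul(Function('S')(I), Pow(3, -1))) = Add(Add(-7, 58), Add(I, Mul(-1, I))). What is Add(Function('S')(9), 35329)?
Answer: 35467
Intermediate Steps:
Function('S')(I) = 138 (Function('S')(I) = Add(-15, Mul(3, Add(Add(-7, 58), Add(I, Mul(-1, I))))) = Add(-15, Mul(3, Add(51, 0))) = Add(-15, Mul(3, 51)) = Add(-15, 153) = 138)
Add(Function('S')(9), 35329) = Add(138, 35329) = 35467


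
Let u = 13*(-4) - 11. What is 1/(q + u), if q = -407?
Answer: -1/470 ≈ -0.0021277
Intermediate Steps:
u = -63 (u = -52 - 11 = -63)
1/(q + u) = 1/(-407 - 63) = 1/(-470) = -1/470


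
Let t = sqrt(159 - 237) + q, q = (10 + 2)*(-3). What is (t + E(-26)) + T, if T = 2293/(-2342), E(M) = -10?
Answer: -110025/2342 + I*sqrt(78) ≈ -46.979 + 8.8318*I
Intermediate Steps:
q = -36 (q = 12*(-3) = -36)
T = -2293/2342 (T = 2293*(-1/2342) = -2293/2342 ≈ -0.97908)
t = -36 + I*sqrt(78) (t = sqrt(159 - 237) - 36 = sqrt(-78) - 36 = I*sqrt(78) - 36 = -36 + I*sqrt(78) ≈ -36.0 + 8.8318*I)
(t + E(-26)) + T = ((-36 + I*sqrt(78)) - 10) - 2293/2342 = (-46 + I*sqrt(78)) - 2293/2342 = -110025/2342 + I*sqrt(78)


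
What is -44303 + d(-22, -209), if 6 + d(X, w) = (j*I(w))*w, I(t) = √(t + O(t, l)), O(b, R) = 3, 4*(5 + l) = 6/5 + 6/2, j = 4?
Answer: -44309 - 836*I*√206 ≈ -44309.0 - 11999.0*I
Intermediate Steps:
l = -79/20 (l = -5 + (6/5 + 6/2)/4 = -5 + (6*(⅕) + 6*(½))/4 = -5 + (6/5 + 3)/4 = -5 + (¼)*(21/5) = -5 + 21/20 = -79/20 ≈ -3.9500)
I(t) = √(3 + t) (I(t) = √(t + 3) = √(3 + t))
d(X, w) = -6 + 4*w*√(3 + w) (d(X, w) = -6 + (4*√(3 + w))*w = -6 + 4*w*√(3 + w))
-44303 + d(-22, -209) = -44303 + (-6 + 4*(-209)*√(3 - 209)) = -44303 + (-6 + 4*(-209)*√(-206)) = -44303 + (-6 + 4*(-209)*(I*√206)) = -44303 + (-6 - 836*I*√206) = -44309 - 836*I*√206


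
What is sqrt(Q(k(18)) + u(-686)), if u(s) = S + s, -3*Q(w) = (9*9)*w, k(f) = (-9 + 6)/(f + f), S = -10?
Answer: 5*I*sqrt(111)/2 ≈ 26.339*I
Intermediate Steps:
k(f) = -3/(2*f) (k(f) = -3*1/(2*f) = -3/(2*f))
Q(w) = -27*w (Q(w) = -9*9*w/3 = -27*w)
u(s) = -10 + s
sqrt(Q(k(18)) + u(-686)) = sqrt(-(-81)/(2*18) + (-10 - 686)) = sqrt(-(-81)/(2*18) - 696) = sqrt(-27*(-1/12) - 696) = sqrt(9/4 - 696) = sqrt(-2775/4) = 5*I*sqrt(111)/2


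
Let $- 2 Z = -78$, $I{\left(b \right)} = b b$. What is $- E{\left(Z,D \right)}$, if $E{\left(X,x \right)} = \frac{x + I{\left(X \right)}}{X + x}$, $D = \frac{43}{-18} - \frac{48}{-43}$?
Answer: $- \frac{1176269}{29201} \approx -40.282$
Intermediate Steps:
$I{\left(b \right)} = b^{2}$
$Z = 39$ ($Z = \left(- \frac{1}{2}\right) \left(-78\right) = 39$)
$D = - \frac{985}{774}$ ($D = 43 \left(- \frac{1}{18}\right) - - \frac{48}{43} = - \frac{43}{18} + \frac{48}{43} = - \frac{985}{774} \approx -1.2726$)
$E{\left(X,x \right)} = \frac{x + X^{2}}{X + x}$
$- E{\left(Z,D \right)} = - \frac{- \frac{985}{774} + 39^{2}}{39 - \frac{985}{774}} = - \frac{- \frac{985}{774} + 1521}{\frac{29201}{774}} = - \frac{774 \cdot 1176269}{29201 \cdot 774} = \left(-1\right) \frac{1176269}{29201} = - \frac{1176269}{29201}$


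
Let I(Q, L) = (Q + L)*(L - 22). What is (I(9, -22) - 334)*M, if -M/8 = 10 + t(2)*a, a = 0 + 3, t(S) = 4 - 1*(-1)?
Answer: -47600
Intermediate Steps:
t(S) = 5 (t(S) = 4 + 1 = 5)
a = 3
I(Q, L) = (-22 + L)*(L + Q) (I(Q, L) = (L + Q)*(-22 + L) = (-22 + L)*(L + Q))
M = -200 (M = -8*(10 + 5*3) = -8*(10 + 15) = -8*25 = -200)
(I(9, -22) - 334)*M = (((-22)² - 22*(-22) - 22*9 - 22*9) - 334)*(-200) = ((484 + 484 - 198 - 198) - 334)*(-200) = (572 - 334)*(-200) = 238*(-200) = -47600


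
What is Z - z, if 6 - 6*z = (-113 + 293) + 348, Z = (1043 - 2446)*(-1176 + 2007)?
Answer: -1165806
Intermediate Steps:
Z = -1165893 (Z = -1403*831 = -1165893)
z = -87 (z = 1 - ((-113 + 293) + 348)/6 = 1 - (180 + 348)/6 = 1 - ⅙*528 = 1 - 88 = -87)
Z - z = -1165893 - 1*(-87) = -1165893 + 87 = -1165806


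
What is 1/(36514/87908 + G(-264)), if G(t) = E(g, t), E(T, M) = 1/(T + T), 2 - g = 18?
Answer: 703264/270135 ≈ 2.6034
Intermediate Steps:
g = -16 (g = 2 - 1*18 = 2 - 18 = -16)
E(T, M) = 1/(2*T)
G(t) = -1/32 (G(t) = (½)/(-16) = (½)*(-1/16) = -1/32)
1/(36514/87908 + G(-264)) = 1/(36514/87908 - 1/32) = 1/(36514*(1/87908) - 1/32) = 1/(18257/43954 - 1/32) = 1/(270135/703264) = 703264/270135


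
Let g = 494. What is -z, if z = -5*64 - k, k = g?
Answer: 814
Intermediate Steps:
k = 494
z = -814 (z = -5*64 - 1*494 = -320 - 494 = -814)
-z = -1*(-814) = 814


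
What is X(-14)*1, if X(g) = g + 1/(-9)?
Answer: -127/9 ≈ -14.111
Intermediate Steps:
X(g) = -1/9 + g (X(g) = g - 1/9 = -1/9 + g)
X(-14)*1 = (-1/9 - 14)*1 = -127/9*1 = -127/9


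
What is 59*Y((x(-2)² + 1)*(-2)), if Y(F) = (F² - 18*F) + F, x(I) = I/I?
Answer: 4956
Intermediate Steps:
x(I) = 1
Y(F) = F² - 17*F
59*Y((x(-2)² + 1)*(-2)) = 59*(((1² + 1)*(-2))*(-17 + (1² + 1)*(-2))) = 59*(((1 + 1)*(-2))*(-17 + (1 + 1)*(-2))) = 59*((2*(-2))*(-17 + 2*(-2))) = 59*(-4*(-17 - 4)) = 59*(-4*(-21)) = 59*84 = 4956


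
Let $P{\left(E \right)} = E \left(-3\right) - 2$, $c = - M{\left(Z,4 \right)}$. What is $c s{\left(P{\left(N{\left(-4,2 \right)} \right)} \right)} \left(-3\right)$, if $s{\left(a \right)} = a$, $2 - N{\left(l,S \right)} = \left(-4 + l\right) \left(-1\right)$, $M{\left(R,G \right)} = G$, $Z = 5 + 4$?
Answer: $192$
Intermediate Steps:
$Z = 9$
$N{\left(l,S \right)} = -2 + l$ ($N{\left(l,S \right)} = 2 - \left(-4 + l\right) \left(-1\right) = 2 - \left(4 - l\right) = 2 + \left(-4 + l\right) = -2 + l$)
$c = -4$ ($c = \left(-1\right) 4 = -4$)
$P{\left(E \right)} = -2 - 3 E$ ($P{\left(E \right)} = - 3 E - 2 = -2 - 3 E$)
$c s{\left(P{\left(N{\left(-4,2 \right)} \right)} \right)} \left(-3\right) = - 4 \left(-2 - 3 \left(-2 - 4\right)\right) \left(-3\right) = - 4 \left(-2 - -18\right) \left(-3\right) = - 4 \left(-2 + 18\right) \left(-3\right) = \left(-4\right) 16 \left(-3\right) = \left(-64\right) \left(-3\right) = 192$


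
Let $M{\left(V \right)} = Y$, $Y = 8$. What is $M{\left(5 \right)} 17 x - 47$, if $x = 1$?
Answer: $89$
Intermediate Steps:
$M{\left(V \right)} = 8$
$M{\left(5 \right)} 17 x - 47 = 8 \cdot 17 \cdot 1 - 47 = 8 \cdot 17 - 47 = 136 - 47 = 89$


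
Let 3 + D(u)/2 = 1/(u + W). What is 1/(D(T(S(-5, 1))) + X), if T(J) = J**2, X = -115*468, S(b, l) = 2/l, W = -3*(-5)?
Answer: -19/1022692 ≈ -1.8578e-5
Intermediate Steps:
W = 15
X = -53820
D(u) = -6 + 2/(15 + u) (D(u) = -6 + 2/(u + 15) = -6 + 2/(15 + u))
1/(D(T(S(-5, 1))) + X) = 1/(2*(-44 - 3*(2/1)**2)/(15 + (2/1)**2) - 53820) = 1/(2*(-44 - 3*(2*1)**2)/(15 + (2*1)**2) - 53820) = 1/(2*(-44 - 3*2**2)/(15 + 2**2) - 53820) = 1/(2*(-44 - 3*4)/(15 + 4) - 53820) = 1/(2*(-44 - 12)/19 - 53820) = 1/(2*(1/19)*(-56) - 53820) = 1/(-112/19 - 53820) = 1/(-1022692/19) = -19/1022692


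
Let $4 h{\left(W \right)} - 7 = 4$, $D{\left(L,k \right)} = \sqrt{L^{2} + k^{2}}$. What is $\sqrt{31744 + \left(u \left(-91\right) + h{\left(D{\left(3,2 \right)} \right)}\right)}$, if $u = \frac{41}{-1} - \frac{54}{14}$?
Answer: $\frac{\sqrt{143315}}{2} \approx 189.28$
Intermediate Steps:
$h{\left(W \right)} = \frac{11}{4}$ ($h{\left(W \right)} = \frac{7}{4} + \frac{1}{4} \cdot 4 = \frac{7}{4} + 1 = \frac{11}{4}$)
$u = - \frac{314}{7}$ ($u = 41 \left(-1\right) - \frac{27}{7} = -41 - \frac{27}{7} = - \frac{314}{7} \approx -44.857$)
$\sqrt{31744 + \left(u \left(-91\right) + h{\left(D{\left(3,2 \right)} \right)}\right)} = \sqrt{31744 + \left(\left(- \frac{314}{7}\right) \left(-91\right) + \frac{11}{4}\right)} = \sqrt{31744 + \left(4082 + \frac{11}{4}\right)} = \sqrt{31744 + \frac{16339}{4}} = \sqrt{\frac{143315}{4}} = \frac{\sqrt{143315}}{2}$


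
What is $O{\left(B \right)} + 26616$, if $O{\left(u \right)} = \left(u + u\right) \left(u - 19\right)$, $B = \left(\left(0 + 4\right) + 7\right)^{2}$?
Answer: $51300$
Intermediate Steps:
$B = 121$ ($B = \left(4 + 7\right)^{2} = 11^{2} = 121$)
$O{\left(u \right)} = 2 u \left(-19 + u\right)$
$O{\left(B \right)} + 26616 = 2 \cdot 121 \left(-19 + 121\right) + 26616 = 2 \cdot 121 \cdot 102 + 26616 = 24684 + 26616 = 51300$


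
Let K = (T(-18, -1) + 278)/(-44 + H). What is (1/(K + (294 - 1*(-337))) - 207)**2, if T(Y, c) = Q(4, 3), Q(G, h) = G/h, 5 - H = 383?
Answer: 6821635860308025/159204192016 ≈ 42848.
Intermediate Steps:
H = -378 (H = 5 - 1*383 = 5 - 383 = -378)
T(Y, c) = 4/3
K = -419/633 (K = (4/3 + 278)/(-44 - 378) = (838/3)/(-422) = (838/3)*(-1/422) = -419/633 ≈ -0.66193)
(1/(K + (294 - 1*(-337))) - 207)**2 = (1/(-419/633 + (294 - 1*(-337))) - 207)**2 = (1/(-419/633 + (294 + 337)) - 207)**2 = (1/(-419/633 + 631) - 207)**2 = (1/(399004/633) - 207)**2 = (633/399004 - 207)**2 = (-82593195/399004)**2 = 6821635860308025/159204192016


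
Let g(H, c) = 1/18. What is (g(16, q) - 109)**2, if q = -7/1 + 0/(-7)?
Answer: 3845521/324 ≈ 11869.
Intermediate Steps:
q = -7 (q = -7*1 + 0*(-1/7) = -7 + 0 = -7)
g(H, c) = 1/18
(g(16, q) - 109)**2 = (1/18 - 109)**2 = (-1961/18)**2 = 3845521/324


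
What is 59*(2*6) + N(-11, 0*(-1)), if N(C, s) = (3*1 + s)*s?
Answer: 708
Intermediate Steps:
N(C, s) = s*(3 + s) (N(C, s) = (3 + s)*s = s*(3 + s))
59*(2*6) + N(-11, 0*(-1)) = 59*(2*6) + (0*(-1))*(3 + 0*(-1)) = 59*12 + 0*(3 + 0) = 708 + 0*3 = 708 + 0 = 708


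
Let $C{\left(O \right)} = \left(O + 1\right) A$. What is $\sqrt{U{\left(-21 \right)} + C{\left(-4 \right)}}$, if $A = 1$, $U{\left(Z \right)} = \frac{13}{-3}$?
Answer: $\frac{i \sqrt{66}}{3} \approx 2.708 i$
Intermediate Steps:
$U{\left(Z \right)} = - \frac{13}{3}$ ($U{\left(Z \right)} = 13 \left(- \frac{1}{3}\right) = - \frac{13}{3}$)
$C{\left(O \right)} = 1 + O$ ($C{\left(O \right)} = \left(O + 1\right) 1 = \left(1 + O\right) 1 = 1 + O$)
$\sqrt{U{\left(-21 \right)} + C{\left(-4 \right)}} = \sqrt{- \frac{13}{3} + \left(1 - 4\right)} = \sqrt{- \frac{13}{3} - 3} = \sqrt{- \frac{22}{3}} = \frac{i \sqrt{66}}{3}$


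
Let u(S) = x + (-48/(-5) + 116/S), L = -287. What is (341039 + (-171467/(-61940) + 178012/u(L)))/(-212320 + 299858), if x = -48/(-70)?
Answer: 15768126173383/3844271537480 ≈ 4.1017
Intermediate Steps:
x = 24/35 (x = -48*(-1/70) = 24/35 ≈ 0.68571)
u(S) = 72/7 + 116/S (u(S) = 24/35 + (-48/(-5) + 116/S) = 24/35 + (-48*(-1/5) + 116/S) = 24/35 + (48/5 + 116/S) = 72/7 + 116/S)
(341039 + (-171467/(-61940) + 178012/u(L)))/(-212320 + 299858) = (341039 + (-171467/(-61940) + 178012/(72/7 + 116/(-287))))/(-212320 + 299858) = (341039 + (-171467*(-1/61940) + 178012/(72/7 + 116*(-1/287))))/87538 = (341039 + (171467/61940 + 178012/(72/7 - 116/287)))*(1/87538) = (341039 + (171467/61940 + 178012/(2836/287)))*(1/87538) = (341039 + (171467/61940 + 178012*(287/2836)))*(1/87538) = (341039 + (171467/61940 + 12772361/709))*(1/87538) = (341039 + 791241610443/43915460)*(1/87538) = (15768126173383/43915460)*(1/87538) = 15768126173383/3844271537480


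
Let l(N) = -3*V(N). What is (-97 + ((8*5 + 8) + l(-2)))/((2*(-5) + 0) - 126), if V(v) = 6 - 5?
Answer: 13/34 ≈ 0.38235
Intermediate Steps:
V(v) = 1
l(N) = -3 (l(N) = -3*1 = -3)
(-97 + ((8*5 + 8) + l(-2)))/((2*(-5) + 0) - 126) = (-97 + ((8*5 + 8) - 3))/((2*(-5) + 0) - 126) = (-97 + ((40 + 8) - 3))/((-10 + 0) - 126) = (-97 + (48 - 3))/(-10 - 126) = (-97 + 45)/(-136) = -52*(-1/136) = 13/34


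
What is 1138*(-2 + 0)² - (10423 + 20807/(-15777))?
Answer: -92605960/15777 ≈ -5869.7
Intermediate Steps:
1138*(-2 + 0)² - (10423 + 20807/(-15777)) = 1138*(-2)² - (10423 + 20807*(-1/15777)) = 1138*4 - (10423 - 20807/15777) = 4552 - 1*164422864/15777 = 4552 - 164422864/15777 = -92605960/15777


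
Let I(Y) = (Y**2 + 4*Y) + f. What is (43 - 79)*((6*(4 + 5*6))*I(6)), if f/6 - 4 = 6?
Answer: -881280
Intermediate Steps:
f = 60 (f = 24 + 6*6 = 24 + 36 = 60)
I(Y) = 60 + Y**2 + 4*Y (I(Y) = (Y**2 + 4*Y) + 60 = 60 + Y**2 + 4*Y)
(43 - 79)*((6*(4 + 5*6))*I(6)) = (43 - 79)*((6*(4 + 5*6))*(60 + 6**2 + 4*6)) = -36*6*(4 + 30)*(60 + 36 + 24) = -36*6*34*120 = -7344*120 = -36*24480 = -881280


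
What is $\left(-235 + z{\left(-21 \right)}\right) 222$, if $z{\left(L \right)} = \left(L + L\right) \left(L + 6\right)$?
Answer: $87690$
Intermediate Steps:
$z{\left(L \right)} = 2 L \left(6 + L\right)$
$\left(-235 + z{\left(-21 \right)}\right) 222 = \left(-235 + 2 \left(-21\right) \left(6 - 21\right)\right) 222 = \left(-235 + 2 \left(-21\right) \left(-15\right)\right) 222 = \left(-235 + 630\right) 222 = 395 \cdot 222 = 87690$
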